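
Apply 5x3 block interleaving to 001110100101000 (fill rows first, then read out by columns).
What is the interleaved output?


Matrix:
  001
  110
  100
  101
  000
Read columns: 011100100010010

011100100010010


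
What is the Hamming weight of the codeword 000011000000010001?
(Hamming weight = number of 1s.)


Counting 1s in 000011000000010001

4


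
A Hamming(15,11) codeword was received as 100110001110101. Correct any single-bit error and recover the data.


Syndrome = 10: error at position 10

Data: 01001010101 (corrected bit 10)


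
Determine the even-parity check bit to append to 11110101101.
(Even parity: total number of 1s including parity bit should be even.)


Number of 1s in data: 8
Parity bit: 0

0


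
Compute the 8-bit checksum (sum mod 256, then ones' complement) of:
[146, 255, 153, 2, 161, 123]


Sum = 840 mod 256 = 72
Complement = 183

183


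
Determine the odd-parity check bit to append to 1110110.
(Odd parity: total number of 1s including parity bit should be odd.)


Number of 1s in data: 5
Parity bit: 0

0


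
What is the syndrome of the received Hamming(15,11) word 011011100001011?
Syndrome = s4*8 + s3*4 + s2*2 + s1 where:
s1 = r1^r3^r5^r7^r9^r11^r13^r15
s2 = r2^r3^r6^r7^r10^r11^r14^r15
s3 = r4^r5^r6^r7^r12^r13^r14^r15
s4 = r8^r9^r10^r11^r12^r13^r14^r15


s1=0, s2=0, s3=0, s4=1

Syndrome = 8 (error at position 8)


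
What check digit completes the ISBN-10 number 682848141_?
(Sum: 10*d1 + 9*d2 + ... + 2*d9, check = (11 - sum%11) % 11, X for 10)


Weighted sum: 286
286 mod 11 = 0

Check digit: 0


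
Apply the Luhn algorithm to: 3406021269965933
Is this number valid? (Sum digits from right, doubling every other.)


Luhn sum = 68
68 mod 10 = 8

Invalid (Luhn sum mod 10 = 8)


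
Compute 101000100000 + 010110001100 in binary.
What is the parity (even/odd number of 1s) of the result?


101000100000 = 2592
010110001100 = 1420
Sum = 4012 = 111110101100
1s count = 8

even parity (8 ones in 111110101100)


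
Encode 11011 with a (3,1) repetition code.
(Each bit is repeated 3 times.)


Each bit -> 3 copies

111111000111111


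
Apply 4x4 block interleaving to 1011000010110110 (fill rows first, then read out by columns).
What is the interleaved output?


Matrix:
  1011
  0000
  1011
  0110
Read columns: 1010000110111010

1010000110111010


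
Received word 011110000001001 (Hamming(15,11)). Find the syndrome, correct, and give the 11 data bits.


Syndrome = 3: error at position 3

Data: 01000001001 (corrected bit 3)


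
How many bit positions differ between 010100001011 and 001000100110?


XOR: 011100101101
Count of 1s: 7

7


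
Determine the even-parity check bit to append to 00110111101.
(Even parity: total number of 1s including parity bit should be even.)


Number of 1s in data: 7
Parity bit: 1

1


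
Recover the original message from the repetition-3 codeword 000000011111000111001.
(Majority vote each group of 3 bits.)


Groups: 000, 000, 011, 111, 000, 111, 001
Majority votes: 0011010

0011010


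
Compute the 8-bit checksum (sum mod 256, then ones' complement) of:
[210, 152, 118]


Sum = 480 mod 256 = 224
Complement = 31

31


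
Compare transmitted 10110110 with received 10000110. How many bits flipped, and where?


XOR: 00110000

2 error(s) at position(s): 2, 3


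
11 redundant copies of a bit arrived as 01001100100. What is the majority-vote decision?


Ones: 4 out of 11
Threshold: 6

0 (4/11 voted 1)


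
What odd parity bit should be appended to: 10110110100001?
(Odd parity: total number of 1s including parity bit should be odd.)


Number of 1s in data: 7
Parity bit: 0

0


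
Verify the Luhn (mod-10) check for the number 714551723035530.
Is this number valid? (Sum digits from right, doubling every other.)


Luhn sum = 50
50 mod 10 = 0

Valid (Luhn sum mod 10 = 0)


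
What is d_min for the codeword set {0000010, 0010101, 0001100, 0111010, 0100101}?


Comparing all pairs, minimum distance: 2
Can detect 1 errors, correct 0 errors

2


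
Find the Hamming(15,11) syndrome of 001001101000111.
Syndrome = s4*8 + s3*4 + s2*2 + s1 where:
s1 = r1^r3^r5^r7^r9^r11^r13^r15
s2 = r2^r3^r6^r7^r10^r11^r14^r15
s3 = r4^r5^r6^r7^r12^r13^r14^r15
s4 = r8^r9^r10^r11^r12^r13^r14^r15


s1=1, s2=1, s3=1, s4=0

Syndrome = 7 (error at position 7)


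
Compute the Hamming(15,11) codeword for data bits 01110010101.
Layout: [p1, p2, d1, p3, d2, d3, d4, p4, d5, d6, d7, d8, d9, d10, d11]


Parity bits: p1=1, p2=0, p3=1, p4=1

100111110010101


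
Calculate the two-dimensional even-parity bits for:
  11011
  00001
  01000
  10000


Row parities: 0111
Column parities: 00010

Row P: 0111, Col P: 00010, Corner: 1


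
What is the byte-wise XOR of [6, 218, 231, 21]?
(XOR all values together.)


XOR chain: 6 ^ 218 ^ 231 ^ 21 = 46

46


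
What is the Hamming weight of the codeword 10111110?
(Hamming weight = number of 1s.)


Counting 1s in 10111110

6


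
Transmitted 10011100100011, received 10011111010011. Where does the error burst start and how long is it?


XOR: 00000011110000

Burst at position 6, length 4


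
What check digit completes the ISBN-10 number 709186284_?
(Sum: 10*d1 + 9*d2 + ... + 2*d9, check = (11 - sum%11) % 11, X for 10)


Weighted sum: 267
267 mod 11 = 3

Check digit: 8


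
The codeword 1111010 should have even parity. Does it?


Number of 1s: 5

No, parity error (5 ones)


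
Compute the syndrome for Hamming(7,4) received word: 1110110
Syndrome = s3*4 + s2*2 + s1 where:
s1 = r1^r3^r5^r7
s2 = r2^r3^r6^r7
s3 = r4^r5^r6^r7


s1=1, s2=1, s3=0

Syndrome = 3 (error at position 3)


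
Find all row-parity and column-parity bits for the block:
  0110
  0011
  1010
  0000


Row parities: 0000
Column parities: 1111

Row P: 0000, Col P: 1111, Corner: 0


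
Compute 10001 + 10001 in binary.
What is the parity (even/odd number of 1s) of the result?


10001 = 17
10001 = 17
Sum = 34 = 100010
1s count = 2

even parity (2 ones in 100010)


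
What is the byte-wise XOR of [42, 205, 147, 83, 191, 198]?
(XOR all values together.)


XOR chain: 42 ^ 205 ^ 147 ^ 83 ^ 191 ^ 198 = 94

94


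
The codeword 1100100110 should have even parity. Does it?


Number of 1s: 5

No, parity error (5 ones)


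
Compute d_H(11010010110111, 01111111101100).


XOR: 10101101011011
Count of 1s: 9

9


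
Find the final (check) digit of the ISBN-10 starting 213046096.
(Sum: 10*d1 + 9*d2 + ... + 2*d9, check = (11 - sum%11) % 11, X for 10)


Weighted sum: 146
146 mod 11 = 3

Check digit: 8


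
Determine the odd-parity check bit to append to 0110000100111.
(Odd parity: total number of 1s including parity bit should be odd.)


Number of 1s in data: 6
Parity bit: 1

1


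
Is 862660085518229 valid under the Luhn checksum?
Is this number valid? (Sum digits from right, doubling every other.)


Luhn sum = 58
58 mod 10 = 8

Invalid (Luhn sum mod 10 = 8)


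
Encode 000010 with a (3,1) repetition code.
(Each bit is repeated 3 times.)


Each bit -> 3 copies

000000000000111000


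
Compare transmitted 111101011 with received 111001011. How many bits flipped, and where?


XOR: 000100000

1 error(s) at position(s): 3


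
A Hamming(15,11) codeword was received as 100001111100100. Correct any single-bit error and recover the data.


Syndrome = 6: error at position 6

Data: 00011100100 (corrected bit 6)


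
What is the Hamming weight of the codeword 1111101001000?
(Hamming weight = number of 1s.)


Counting 1s in 1111101001000

7


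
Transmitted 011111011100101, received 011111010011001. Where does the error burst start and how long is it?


XOR: 000000001111100

Burst at position 8, length 5


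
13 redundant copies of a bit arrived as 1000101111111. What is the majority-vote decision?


Ones: 9 out of 13
Threshold: 7

1 (9/13 voted 1)


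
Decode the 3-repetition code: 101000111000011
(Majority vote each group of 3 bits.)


Groups: 101, 000, 111, 000, 011
Majority votes: 10101

10101


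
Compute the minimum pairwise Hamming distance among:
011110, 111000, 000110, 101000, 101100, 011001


Comparing all pairs, minimum distance: 1
Can detect 0 errors, correct 0 errors

1


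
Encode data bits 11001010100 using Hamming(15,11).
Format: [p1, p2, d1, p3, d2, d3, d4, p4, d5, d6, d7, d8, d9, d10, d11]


Parity bits: p1=1, p2=0, p3=0, p4=1

101010011010100


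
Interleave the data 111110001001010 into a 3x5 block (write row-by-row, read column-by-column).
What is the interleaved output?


Matrix:
  11111
  00010
  01010
Read columns: 100101100111100

100101100111100


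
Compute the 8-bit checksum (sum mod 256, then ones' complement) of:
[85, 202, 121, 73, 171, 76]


Sum = 728 mod 256 = 216
Complement = 39

39


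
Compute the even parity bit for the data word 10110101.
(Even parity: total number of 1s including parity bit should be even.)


Number of 1s in data: 5
Parity bit: 1

1


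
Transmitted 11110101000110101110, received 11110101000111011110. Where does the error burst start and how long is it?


XOR: 00000000000001110000

Burst at position 13, length 3


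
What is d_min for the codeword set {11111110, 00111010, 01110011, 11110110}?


Comparing all pairs, minimum distance: 1
Can detect 0 errors, correct 0 errors

1


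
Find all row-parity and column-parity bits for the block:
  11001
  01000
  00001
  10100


Row parities: 1110
Column parities: 00100

Row P: 1110, Col P: 00100, Corner: 1


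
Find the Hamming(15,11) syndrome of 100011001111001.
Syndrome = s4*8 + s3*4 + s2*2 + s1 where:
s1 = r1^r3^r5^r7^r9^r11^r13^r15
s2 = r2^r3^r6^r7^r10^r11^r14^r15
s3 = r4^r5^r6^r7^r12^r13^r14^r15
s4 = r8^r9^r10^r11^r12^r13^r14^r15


s1=1, s2=0, s3=0, s4=1

Syndrome = 9 (error at position 9)


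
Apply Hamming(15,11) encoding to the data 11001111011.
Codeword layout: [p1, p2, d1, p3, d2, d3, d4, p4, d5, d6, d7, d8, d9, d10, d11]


Parity bits: p1=1, p2=1, p3=0, p4=0

111010001111011


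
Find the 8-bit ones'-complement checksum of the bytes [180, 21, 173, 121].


Sum = 495 mod 256 = 239
Complement = 16

16


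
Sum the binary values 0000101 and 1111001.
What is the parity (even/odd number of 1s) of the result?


0000101 = 5
1111001 = 121
Sum = 126 = 1111110
1s count = 6

even parity (6 ones in 1111110)


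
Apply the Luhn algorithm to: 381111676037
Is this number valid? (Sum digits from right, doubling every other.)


Luhn sum = 46
46 mod 10 = 6

Invalid (Luhn sum mod 10 = 6)


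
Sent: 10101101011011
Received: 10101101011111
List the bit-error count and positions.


XOR: 00000000000100

1 error(s) at position(s): 11


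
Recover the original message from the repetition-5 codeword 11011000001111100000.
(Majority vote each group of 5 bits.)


Groups: 11011, 00000, 11111, 00000
Majority votes: 1010

1010


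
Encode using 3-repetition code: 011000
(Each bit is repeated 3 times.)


Each bit -> 3 copies

000111111000000000


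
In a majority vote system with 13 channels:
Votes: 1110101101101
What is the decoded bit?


Ones: 9 out of 13
Threshold: 7

1 (9/13 voted 1)


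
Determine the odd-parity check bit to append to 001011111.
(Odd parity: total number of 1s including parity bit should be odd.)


Number of 1s in data: 6
Parity bit: 1

1


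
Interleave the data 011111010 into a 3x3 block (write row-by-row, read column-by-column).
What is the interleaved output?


Matrix:
  011
  111
  010
Read columns: 010111110

010111110


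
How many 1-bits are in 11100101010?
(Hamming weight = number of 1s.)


Counting 1s in 11100101010

6


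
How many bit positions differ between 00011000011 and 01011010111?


XOR: 01000010100
Count of 1s: 3

3


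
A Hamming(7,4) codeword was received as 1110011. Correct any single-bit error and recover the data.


Syndrome = 1: error at position 1

Data: 1011 (corrected bit 1)


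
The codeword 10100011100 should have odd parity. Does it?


Number of 1s: 5

Yes, parity is correct (5 ones)


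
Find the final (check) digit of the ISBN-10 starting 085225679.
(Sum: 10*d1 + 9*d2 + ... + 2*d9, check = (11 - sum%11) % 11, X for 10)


Weighted sum: 226
226 mod 11 = 6

Check digit: 5


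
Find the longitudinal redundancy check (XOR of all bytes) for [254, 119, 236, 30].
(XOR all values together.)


XOR chain: 254 ^ 119 ^ 236 ^ 30 = 123

123


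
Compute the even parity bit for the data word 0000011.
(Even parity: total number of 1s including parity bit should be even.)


Number of 1s in data: 2
Parity bit: 0

0


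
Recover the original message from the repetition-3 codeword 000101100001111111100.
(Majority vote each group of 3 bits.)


Groups: 000, 101, 100, 001, 111, 111, 100
Majority votes: 0100110

0100110


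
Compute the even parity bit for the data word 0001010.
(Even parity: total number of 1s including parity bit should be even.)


Number of 1s in data: 2
Parity bit: 0

0


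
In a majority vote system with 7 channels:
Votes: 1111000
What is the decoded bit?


Ones: 4 out of 7
Threshold: 4

1 (4/7 voted 1)


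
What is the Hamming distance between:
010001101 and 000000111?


XOR: 010001010
Count of 1s: 3

3


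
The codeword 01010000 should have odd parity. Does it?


Number of 1s: 2

No, parity error (2 ones)


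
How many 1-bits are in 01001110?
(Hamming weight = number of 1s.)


Counting 1s in 01001110

4


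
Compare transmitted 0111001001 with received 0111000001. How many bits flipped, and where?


XOR: 0000001000

1 error(s) at position(s): 6


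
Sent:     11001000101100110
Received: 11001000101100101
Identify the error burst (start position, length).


XOR: 00000000000000011

Burst at position 15, length 2


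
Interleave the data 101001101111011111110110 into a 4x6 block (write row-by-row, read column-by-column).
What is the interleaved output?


Matrix:
  101001
  101111
  011111
  110110
Read columns: 110100111110011101111110

110100111110011101111110


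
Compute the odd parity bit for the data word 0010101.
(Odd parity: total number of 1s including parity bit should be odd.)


Number of 1s in data: 3
Parity bit: 0

0


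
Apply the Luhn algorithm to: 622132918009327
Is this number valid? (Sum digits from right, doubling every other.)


Luhn sum = 63
63 mod 10 = 3

Invalid (Luhn sum mod 10 = 3)


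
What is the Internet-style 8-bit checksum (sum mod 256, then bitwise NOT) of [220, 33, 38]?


Sum = 291 mod 256 = 35
Complement = 220

220


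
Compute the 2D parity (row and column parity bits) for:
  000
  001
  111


Row parities: 011
Column parities: 110

Row P: 011, Col P: 110, Corner: 0


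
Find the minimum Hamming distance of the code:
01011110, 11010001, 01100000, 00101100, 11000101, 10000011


Comparing all pairs, minimum distance: 2
Can detect 1 errors, correct 0 errors

2


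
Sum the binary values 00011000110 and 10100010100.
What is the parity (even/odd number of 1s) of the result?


00011000110 = 198
10100010100 = 1300
Sum = 1498 = 10111011010
1s count = 7

odd parity (7 ones in 10111011010)


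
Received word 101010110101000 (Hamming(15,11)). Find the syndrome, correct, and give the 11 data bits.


Syndrome = 14: error at position 14

Data: 11010101010 (corrected bit 14)


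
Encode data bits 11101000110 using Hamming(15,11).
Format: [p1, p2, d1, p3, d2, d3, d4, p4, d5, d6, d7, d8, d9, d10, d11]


Parity bits: p1=0, p2=1, p3=0, p4=1

011011011000110


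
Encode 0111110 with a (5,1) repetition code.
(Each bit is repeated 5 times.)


Each bit -> 5 copies

00000111111111111111111111111100000


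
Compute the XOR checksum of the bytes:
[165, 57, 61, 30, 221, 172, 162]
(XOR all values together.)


XOR chain: 165 ^ 57 ^ 61 ^ 30 ^ 221 ^ 172 ^ 162 = 108

108


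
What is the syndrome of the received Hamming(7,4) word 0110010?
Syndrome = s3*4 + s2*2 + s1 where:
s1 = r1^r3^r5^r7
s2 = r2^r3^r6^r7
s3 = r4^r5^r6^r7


s1=1, s2=1, s3=1

Syndrome = 7 (error at position 7)


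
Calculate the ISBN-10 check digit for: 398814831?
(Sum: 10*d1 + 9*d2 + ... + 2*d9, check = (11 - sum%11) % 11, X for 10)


Weighted sum: 300
300 mod 11 = 3

Check digit: 8


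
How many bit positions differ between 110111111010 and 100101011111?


XOR: 010010100101
Count of 1s: 5

5


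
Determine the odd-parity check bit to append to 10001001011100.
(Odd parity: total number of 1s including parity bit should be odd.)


Number of 1s in data: 6
Parity bit: 1

1


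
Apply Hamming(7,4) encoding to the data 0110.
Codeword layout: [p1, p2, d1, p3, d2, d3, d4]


Parity bits: p1=1, p2=1, p3=0

1100110


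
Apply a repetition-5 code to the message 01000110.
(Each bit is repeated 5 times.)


Each bit -> 5 copies

0000011111000000000000000111111111100000


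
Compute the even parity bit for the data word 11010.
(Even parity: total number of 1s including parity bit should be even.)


Number of 1s in data: 3
Parity bit: 1

1


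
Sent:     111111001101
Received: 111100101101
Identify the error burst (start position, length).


XOR: 000011100000

Burst at position 4, length 3


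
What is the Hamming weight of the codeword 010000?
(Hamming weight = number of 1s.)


Counting 1s in 010000

1


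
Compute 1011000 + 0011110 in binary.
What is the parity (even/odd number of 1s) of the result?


1011000 = 88
0011110 = 30
Sum = 118 = 1110110
1s count = 5

odd parity (5 ones in 1110110)


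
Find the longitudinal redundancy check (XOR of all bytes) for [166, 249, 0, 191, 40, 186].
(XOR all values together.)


XOR chain: 166 ^ 249 ^ 0 ^ 191 ^ 40 ^ 186 = 114

114


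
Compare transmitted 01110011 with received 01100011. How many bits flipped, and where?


XOR: 00010000

1 error(s) at position(s): 3


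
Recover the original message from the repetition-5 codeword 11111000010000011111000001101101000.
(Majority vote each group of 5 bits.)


Groups: 11111, 00001, 00000, 11111, 00000, 11011, 01000
Majority votes: 1001010

1001010


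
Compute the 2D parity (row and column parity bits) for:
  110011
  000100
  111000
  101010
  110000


Row parities: 01110
Column parities: 010101

Row P: 01110, Col P: 010101, Corner: 1


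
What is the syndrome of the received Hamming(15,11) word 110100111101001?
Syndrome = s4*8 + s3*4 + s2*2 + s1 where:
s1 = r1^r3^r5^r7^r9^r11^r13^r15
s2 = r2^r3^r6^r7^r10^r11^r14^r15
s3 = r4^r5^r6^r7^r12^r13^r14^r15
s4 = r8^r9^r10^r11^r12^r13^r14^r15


s1=0, s2=0, s3=0, s4=1

Syndrome = 8 (error at position 8)


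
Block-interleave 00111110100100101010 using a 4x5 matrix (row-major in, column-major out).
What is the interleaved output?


Matrix:
  00111
  11010
  01001
  01010
Read columns: 01000111100011011010

01000111100011011010


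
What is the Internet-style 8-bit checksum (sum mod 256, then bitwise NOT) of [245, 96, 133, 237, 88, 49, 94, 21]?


Sum = 963 mod 256 = 195
Complement = 60

60


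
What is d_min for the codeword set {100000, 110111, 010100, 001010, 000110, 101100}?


Comparing all pairs, minimum distance: 2
Can detect 1 errors, correct 0 errors

2


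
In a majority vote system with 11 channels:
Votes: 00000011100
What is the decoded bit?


Ones: 3 out of 11
Threshold: 6

0 (3/11 voted 1)


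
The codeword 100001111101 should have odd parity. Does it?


Number of 1s: 7

Yes, parity is correct (7 ones)


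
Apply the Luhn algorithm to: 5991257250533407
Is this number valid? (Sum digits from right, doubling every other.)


Luhn sum = 58
58 mod 10 = 8

Invalid (Luhn sum mod 10 = 8)


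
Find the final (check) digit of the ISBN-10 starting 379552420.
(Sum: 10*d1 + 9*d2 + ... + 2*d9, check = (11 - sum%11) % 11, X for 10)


Weighted sum: 262
262 mod 11 = 9

Check digit: 2


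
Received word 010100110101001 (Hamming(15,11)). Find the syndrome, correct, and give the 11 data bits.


Syndrome = 0: no error detected

Data: 00010101001 (no errors)


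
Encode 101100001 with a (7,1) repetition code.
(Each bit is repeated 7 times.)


Each bit -> 7 copies

111111100000001111111111111100000000000000000000000000001111111


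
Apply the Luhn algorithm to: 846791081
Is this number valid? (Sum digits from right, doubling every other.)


Luhn sum = 46
46 mod 10 = 6

Invalid (Luhn sum mod 10 = 6)


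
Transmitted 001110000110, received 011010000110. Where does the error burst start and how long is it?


XOR: 010100000000

Burst at position 1, length 3


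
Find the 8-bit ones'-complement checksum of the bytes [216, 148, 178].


Sum = 542 mod 256 = 30
Complement = 225

225


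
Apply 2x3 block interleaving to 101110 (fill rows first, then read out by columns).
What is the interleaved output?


Matrix:
  101
  110
Read columns: 110110

110110


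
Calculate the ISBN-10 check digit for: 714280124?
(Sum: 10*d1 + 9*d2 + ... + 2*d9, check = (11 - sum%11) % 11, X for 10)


Weighted sum: 191
191 mod 11 = 4

Check digit: 7


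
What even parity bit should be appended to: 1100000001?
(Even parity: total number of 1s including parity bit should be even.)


Number of 1s in data: 3
Parity bit: 1

1


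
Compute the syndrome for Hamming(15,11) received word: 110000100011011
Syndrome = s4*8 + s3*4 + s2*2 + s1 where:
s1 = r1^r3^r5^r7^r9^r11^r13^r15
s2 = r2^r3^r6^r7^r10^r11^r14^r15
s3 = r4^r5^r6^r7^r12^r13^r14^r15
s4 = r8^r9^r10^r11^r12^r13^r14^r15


s1=0, s2=1, s3=0, s4=0

Syndrome = 2 (error at position 2)


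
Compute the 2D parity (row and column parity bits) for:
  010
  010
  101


Row parities: 110
Column parities: 101

Row P: 110, Col P: 101, Corner: 0


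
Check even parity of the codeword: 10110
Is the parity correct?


Number of 1s: 3

No, parity error (3 ones)


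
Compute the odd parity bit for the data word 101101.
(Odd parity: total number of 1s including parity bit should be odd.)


Number of 1s in data: 4
Parity bit: 1

1


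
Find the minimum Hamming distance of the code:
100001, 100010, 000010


Comparing all pairs, minimum distance: 1
Can detect 0 errors, correct 0 errors

1


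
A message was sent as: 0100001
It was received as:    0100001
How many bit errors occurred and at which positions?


XOR: 0000000

0 errors (received matches sent)


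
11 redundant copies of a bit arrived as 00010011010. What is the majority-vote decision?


Ones: 4 out of 11
Threshold: 6

0 (4/11 voted 1)


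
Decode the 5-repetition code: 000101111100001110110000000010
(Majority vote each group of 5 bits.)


Groups: 00010, 11111, 00001, 11011, 00000, 00010
Majority votes: 010100

010100


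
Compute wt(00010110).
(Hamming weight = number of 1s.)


Counting 1s in 00010110

3


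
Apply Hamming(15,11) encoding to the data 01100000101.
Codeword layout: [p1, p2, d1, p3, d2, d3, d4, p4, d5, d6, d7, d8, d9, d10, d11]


Parity bits: p1=1, p2=0, p3=0, p4=0

100011000000101


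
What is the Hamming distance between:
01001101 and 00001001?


XOR: 01000100
Count of 1s: 2

2


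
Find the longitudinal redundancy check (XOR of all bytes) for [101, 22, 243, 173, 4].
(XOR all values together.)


XOR chain: 101 ^ 22 ^ 243 ^ 173 ^ 4 = 41

41


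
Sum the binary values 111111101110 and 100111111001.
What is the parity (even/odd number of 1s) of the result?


111111101110 = 4078
100111111001 = 2553
Sum = 6631 = 1100111100111
1s count = 9

odd parity (9 ones in 1100111100111)


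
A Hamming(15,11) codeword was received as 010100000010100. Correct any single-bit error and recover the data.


Syndrome = 0: no error detected

Data: 00000010100 (no errors)


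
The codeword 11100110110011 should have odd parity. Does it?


Number of 1s: 9

Yes, parity is correct (9 ones)


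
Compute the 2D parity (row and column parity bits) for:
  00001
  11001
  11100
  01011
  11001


Row parities: 11111
Column parities: 10110

Row P: 11111, Col P: 10110, Corner: 1


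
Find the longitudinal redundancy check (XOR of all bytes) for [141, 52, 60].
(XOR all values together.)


XOR chain: 141 ^ 52 ^ 60 = 133

133


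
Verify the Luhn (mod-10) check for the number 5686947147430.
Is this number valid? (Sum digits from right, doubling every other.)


Luhn sum = 64
64 mod 10 = 4

Invalid (Luhn sum mod 10 = 4)


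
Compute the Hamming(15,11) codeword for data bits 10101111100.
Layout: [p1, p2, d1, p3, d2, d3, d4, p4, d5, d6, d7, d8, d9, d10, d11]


Parity bits: p1=0, p2=0, p3=1, p4=1

001101011111100


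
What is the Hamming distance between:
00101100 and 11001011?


XOR: 11100111
Count of 1s: 6

6


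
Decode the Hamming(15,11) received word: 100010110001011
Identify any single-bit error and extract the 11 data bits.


Syndrome = 6: error at position 6

Data: 01110001011 (corrected bit 6)


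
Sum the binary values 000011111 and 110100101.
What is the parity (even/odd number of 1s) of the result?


000011111 = 31
110100101 = 421
Sum = 452 = 111000100
1s count = 4

even parity (4 ones in 111000100)


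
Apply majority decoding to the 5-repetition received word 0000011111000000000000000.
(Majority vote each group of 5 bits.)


Groups: 00000, 11111, 00000, 00000, 00000
Majority votes: 01000

01000


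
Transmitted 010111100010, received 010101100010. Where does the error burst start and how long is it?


XOR: 000010000000

Burst at position 4, length 1


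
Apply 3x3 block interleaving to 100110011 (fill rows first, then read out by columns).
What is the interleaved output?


Matrix:
  100
  110
  011
Read columns: 110011001

110011001


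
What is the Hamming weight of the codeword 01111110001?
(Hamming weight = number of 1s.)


Counting 1s in 01111110001

7


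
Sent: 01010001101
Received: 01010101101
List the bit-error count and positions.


XOR: 00000100000

1 error(s) at position(s): 5


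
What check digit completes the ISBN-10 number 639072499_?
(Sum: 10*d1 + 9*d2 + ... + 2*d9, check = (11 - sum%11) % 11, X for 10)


Weighted sum: 272
272 mod 11 = 8

Check digit: 3


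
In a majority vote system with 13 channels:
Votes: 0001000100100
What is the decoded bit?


Ones: 3 out of 13
Threshold: 7

0 (3/13 voted 1)


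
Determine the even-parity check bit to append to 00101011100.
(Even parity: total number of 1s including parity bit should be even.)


Number of 1s in data: 5
Parity bit: 1

1


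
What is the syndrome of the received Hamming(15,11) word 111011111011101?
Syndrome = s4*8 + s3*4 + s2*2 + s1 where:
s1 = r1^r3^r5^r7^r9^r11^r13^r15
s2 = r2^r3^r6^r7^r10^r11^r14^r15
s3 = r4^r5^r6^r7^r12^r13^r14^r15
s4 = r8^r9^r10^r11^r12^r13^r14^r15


s1=0, s2=0, s3=0, s4=0

Syndrome = 0 (no error)


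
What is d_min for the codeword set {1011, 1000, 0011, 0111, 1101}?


Comparing all pairs, minimum distance: 1
Can detect 0 errors, correct 0 errors

1


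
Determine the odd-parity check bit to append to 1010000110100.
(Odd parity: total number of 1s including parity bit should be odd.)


Number of 1s in data: 5
Parity bit: 0

0


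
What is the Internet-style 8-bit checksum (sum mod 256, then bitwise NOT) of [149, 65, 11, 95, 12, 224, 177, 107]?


Sum = 840 mod 256 = 72
Complement = 183

183


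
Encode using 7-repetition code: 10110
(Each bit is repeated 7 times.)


Each bit -> 7 copies

11111110000000111111111111110000000


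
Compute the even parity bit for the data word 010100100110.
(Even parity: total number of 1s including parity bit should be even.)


Number of 1s in data: 5
Parity bit: 1

1


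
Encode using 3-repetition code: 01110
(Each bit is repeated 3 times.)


Each bit -> 3 copies

000111111111000


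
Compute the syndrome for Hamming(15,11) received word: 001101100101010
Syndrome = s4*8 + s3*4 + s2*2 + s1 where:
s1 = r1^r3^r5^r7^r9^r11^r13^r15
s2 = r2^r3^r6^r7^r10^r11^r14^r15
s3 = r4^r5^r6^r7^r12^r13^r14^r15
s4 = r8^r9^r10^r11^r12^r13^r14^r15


s1=0, s2=1, s3=1, s4=1

Syndrome = 14 (error at position 14)


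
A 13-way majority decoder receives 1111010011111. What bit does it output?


Ones: 10 out of 13
Threshold: 7

1 (10/13 voted 1)


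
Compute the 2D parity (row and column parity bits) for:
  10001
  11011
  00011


Row parities: 000
Column parities: 01001

Row P: 000, Col P: 01001, Corner: 0


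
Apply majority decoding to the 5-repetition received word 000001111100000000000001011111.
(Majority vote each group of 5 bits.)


Groups: 00000, 11111, 00000, 00000, 00010, 11111
Majority votes: 010001

010001


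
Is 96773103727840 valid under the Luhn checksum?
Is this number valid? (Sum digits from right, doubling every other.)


Luhn sum = 65
65 mod 10 = 5

Invalid (Luhn sum mod 10 = 5)


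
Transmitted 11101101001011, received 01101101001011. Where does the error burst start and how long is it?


XOR: 10000000000000

Burst at position 0, length 1


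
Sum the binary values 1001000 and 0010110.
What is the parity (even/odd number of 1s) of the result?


1001000 = 72
0010110 = 22
Sum = 94 = 1011110
1s count = 5

odd parity (5 ones in 1011110)


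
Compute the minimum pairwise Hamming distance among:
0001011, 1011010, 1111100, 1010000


Comparing all pairs, minimum distance: 2
Can detect 1 errors, correct 0 errors

2


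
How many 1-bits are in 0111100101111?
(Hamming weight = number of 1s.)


Counting 1s in 0111100101111

9


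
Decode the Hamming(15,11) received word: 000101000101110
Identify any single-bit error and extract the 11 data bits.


Syndrome = 7: error at position 7

Data: 00110101110 (corrected bit 7)


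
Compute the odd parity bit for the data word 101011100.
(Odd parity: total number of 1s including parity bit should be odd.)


Number of 1s in data: 5
Parity bit: 0

0


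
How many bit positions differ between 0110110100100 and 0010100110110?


XOR: 0100010010010
Count of 1s: 4

4


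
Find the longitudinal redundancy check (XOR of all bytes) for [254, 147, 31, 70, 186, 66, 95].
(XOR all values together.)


XOR chain: 254 ^ 147 ^ 31 ^ 70 ^ 186 ^ 66 ^ 95 = 147

147


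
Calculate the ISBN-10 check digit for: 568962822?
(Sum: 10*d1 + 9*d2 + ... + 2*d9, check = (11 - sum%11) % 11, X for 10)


Weighted sum: 319
319 mod 11 = 0

Check digit: 0


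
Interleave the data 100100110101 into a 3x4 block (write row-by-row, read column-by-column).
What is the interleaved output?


Matrix:
  1001
  0011
  0101
Read columns: 100001010111

100001010111


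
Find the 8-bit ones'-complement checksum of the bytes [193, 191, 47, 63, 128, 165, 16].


Sum = 803 mod 256 = 35
Complement = 220

220


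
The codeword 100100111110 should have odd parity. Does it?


Number of 1s: 7

Yes, parity is correct (7 ones)


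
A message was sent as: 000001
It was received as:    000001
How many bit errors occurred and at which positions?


XOR: 000000

0 errors (received matches sent)


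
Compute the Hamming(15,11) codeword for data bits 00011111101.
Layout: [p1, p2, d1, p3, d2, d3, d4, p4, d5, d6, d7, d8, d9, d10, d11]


Parity bits: p1=1, p2=0, p3=0, p4=0

100000101111101


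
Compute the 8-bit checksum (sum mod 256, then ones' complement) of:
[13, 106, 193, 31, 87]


Sum = 430 mod 256 = 174
Complement = 81

81


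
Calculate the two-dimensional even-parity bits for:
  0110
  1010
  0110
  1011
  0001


Row parities: 00011
Column parities: 0000

Row P: 00011, Col P: 0000, Corner: 0


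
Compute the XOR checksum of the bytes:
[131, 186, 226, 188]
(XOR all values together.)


XOR chain: 131 ^ 186 ^ 226 ^ 188 = 103

103


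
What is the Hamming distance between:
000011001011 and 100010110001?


XOR: 100001111010
Count of 1s: 6

6


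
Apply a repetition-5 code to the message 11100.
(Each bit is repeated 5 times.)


Each bit -> 5 copies

1111111111111110000000000


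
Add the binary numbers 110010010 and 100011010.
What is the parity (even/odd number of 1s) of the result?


110010010 = 402
100011010 = 282
Sum = 684 = 1010101100
1s count = 5

odd parity (5 ones in 1010101100)


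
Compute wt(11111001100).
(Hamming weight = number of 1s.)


Counting 1s in 11111001100

7


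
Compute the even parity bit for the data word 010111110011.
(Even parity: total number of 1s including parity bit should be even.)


Number of 1s in data: 8
Parity bit: 0

0


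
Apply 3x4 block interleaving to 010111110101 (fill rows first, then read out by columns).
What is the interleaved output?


Matrix:
  0101
  1111
  0101
Read columns: 010111010111

010111010111


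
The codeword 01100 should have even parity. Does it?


Number of 1s: 2

Yes, parity is correct (2 ones)


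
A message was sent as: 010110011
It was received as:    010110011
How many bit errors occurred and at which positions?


XOR: 000000000

0 errors (received matches sent)


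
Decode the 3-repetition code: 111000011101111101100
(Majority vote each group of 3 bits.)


Groups: 111, 000, 011, 101, 111, 101, 100
Majority votes: 1011110

1011110


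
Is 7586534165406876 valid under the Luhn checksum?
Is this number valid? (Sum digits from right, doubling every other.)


Luhn sum = 74
74 mod 10 = 4

Invalid (Luhn sum mod 10 = 4)


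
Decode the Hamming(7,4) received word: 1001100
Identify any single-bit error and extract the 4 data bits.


Syndrome = 0: no error detected

Data: 0100 (no errors)


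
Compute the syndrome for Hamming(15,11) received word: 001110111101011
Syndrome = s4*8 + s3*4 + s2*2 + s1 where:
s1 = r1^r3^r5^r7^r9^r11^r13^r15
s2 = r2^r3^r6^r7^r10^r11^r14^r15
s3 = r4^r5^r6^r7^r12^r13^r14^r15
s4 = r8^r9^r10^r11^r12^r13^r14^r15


s1=1, s2=1, s3=0, s4=0

Syndrome = 3 (error at position 3)


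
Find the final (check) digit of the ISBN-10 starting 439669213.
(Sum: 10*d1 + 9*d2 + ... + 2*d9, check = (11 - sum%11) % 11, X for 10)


Weighted sum: 279
279 mod 11 = 4

Check digit: 7


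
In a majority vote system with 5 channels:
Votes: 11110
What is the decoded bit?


Ones: 4 out of 5
Threshold: 3

1 (4/5 voted 1)


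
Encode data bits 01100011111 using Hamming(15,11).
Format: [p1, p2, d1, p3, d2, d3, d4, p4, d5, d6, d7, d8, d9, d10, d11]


Parity bits: p1=0, p2=0, p3=0, p4=1

000011010011111


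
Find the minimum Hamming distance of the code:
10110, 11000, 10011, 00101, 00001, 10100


Comparing all pairs, minimum distance: 1
Can detect 0 errors, correct 0 errors

1


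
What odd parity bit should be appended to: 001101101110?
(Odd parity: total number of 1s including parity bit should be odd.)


Number of 1s in data: 7
Parity bit: 0

0


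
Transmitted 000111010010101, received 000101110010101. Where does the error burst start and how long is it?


XOR: 000010100000000

Burst at position 4, length 3


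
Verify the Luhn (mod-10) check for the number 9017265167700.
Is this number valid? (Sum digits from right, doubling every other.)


Luhn sum = 45
45 mod 10 = 5

Invalid (Luhn sum mod 10 = 5)


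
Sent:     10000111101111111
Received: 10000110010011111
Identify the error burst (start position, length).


XOR: 00000001111100000

Burst at position 7, length 5


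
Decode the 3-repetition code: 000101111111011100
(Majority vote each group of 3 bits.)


Groups: 000, 101, 111, 111, 011, 100
Majority votes: 011110

011110


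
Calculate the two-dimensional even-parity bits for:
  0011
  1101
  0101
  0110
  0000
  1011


Row parities: 010001
Column parities: 0110

Row P: 010001, Col P: 0110, Corner: 0


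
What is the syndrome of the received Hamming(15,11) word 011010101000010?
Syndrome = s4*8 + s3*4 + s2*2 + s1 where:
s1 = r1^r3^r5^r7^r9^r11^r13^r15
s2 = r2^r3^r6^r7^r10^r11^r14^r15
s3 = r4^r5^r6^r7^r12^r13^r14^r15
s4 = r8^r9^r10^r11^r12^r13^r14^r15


s1=0, s2=0, s3=1, s4=0

Syndrome = 4 (error at position 4)


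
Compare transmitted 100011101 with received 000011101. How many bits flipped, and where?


XOR: 100000000

1 error(s) at position(s): 0


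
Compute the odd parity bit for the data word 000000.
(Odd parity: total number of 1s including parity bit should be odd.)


Number of 1s in data: 0
Parity bit: 1

1


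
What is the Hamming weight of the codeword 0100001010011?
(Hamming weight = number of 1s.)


Counting 1s in 0100001010011

5


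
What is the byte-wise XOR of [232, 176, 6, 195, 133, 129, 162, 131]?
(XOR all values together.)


XOR chain: 232 ^ 176 ^ 6 ^ 195 ^ 133 ^ 129 ^ 162 ^ 131 = 184

184


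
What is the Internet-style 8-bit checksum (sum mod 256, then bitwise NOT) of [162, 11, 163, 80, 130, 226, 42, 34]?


Sum = 848 mod 256 = 80
Complement = 175

175


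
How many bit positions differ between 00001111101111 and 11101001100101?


XOR: 11100110001010
Count of 1s: 7

7


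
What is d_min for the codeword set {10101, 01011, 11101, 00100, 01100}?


Comparing all pairs, minimum distance: 1
Can detect 0 errors, correct 0 errors

1


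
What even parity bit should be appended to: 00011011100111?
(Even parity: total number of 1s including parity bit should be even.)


Number of 1s in data: 8
Parity bit: 0

0


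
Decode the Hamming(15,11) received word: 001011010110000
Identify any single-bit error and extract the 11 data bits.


Syndrome = 9: error at position 9

Data: 11101110000 (corrected bit 9)


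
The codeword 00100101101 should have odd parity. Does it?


Number of 1s: 5

Yes, parity is correct (5 ones)


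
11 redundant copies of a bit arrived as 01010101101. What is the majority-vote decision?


Ones: 6 out of 11
Threshold: 6

1 (6/11 voted 1)


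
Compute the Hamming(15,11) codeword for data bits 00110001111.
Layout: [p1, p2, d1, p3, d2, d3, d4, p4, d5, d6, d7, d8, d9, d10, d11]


Parity bits: p1=1, p2=0, p3=0, p4=0

100001100001111


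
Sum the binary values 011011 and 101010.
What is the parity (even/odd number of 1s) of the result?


011011 = 27
101010 = 42
Sum = 69 = 1000101
1s count = 3

odd parity (3 ones in 1000101)


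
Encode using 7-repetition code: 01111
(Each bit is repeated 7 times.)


Each bit -> 7 copies

00000001111111111111111111111111111


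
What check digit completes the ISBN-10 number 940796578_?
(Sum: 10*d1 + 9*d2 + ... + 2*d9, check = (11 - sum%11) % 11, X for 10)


Weighted sum: 316
316 mod 11 = 8

Check digit: 3


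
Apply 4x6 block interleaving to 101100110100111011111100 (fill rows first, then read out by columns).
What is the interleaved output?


Matrix:
  101100
  110100
  111011
  111100
Read columns: 111101111011110100100010

111101111011110100100010


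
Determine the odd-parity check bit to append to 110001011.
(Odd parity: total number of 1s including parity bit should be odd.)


Number of 1s in data: 5
Parity bit: 0

0


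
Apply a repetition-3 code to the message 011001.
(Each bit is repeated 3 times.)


Each bit -> 3 copies

000111111000000111


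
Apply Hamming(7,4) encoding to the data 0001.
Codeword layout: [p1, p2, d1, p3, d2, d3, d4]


Parity bits: p1=1, p2=1, p3=1

1101001


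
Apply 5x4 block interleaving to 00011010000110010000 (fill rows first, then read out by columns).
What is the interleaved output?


Matrix:
  0001
  1010
  0001
  1001
  0000
Read columns: 01010000000100010110

01010000000100010110


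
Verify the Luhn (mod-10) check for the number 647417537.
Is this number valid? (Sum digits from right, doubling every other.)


Luhn sum = 53
53 mod 10 = 3

Invalid (Luhn sum mod 10 = 3)
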